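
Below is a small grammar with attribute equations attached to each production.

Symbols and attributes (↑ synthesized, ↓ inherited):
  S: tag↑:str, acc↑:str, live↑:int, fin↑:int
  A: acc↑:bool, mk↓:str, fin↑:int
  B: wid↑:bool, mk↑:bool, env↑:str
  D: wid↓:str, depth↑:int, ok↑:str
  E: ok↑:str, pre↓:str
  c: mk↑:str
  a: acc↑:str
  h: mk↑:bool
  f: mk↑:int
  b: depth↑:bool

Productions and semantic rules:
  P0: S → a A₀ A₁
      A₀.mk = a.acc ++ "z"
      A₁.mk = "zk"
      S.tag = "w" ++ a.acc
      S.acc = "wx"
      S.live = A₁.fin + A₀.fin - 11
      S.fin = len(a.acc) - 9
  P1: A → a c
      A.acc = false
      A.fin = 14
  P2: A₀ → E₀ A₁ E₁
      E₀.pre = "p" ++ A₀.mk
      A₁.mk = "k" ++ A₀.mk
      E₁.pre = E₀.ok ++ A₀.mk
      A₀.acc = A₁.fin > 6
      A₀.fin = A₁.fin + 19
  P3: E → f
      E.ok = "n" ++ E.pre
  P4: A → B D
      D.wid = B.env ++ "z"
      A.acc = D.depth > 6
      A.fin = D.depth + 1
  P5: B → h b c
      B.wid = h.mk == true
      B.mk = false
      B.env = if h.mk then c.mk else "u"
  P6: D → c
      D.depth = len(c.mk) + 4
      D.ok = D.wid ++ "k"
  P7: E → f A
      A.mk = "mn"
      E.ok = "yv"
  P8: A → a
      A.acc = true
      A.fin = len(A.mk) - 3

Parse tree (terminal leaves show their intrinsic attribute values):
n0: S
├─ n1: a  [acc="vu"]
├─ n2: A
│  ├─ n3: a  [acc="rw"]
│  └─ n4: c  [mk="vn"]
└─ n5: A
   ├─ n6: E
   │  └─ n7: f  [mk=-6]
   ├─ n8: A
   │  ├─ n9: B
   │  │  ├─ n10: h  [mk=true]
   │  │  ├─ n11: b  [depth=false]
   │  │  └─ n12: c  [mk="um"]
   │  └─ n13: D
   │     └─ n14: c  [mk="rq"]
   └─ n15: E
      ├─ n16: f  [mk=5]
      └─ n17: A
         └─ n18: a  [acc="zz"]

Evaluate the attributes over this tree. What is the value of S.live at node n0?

1. n1.acc = "vu"  [terminal]
2. n2.mk = "vuz"  [a.acc ++ "z"]
3. n3.acc = "rw"  [terminal]
4. n4.mk = "vn"  [terminal]
5. n2.acc = false  [false]
6. n2.fin = 14  [14]
7. n5.mk = "zk"  ["zk"]
8. n6.pre = "pzk"  ["p" ++ A₀.mk]
9. n7.mk = -6  [terminal]
10. n6.ok = "npzk"  ["n" ++ E.pre]
11. n8.mk = "kzk"  ["k" ++ A₀.mk]
12. n10.mk = true  [terminal]
13. n11.depth = false  [terminal]
14. n12.mk = "um"  [terminal]
15. n9.wid = true  [h.mk == true]
16. n9.mk = false  [false]
17. n9.env = "um"  [if h.mk then c.mk else "u"]
18. n13.wid = "umz"  [B.env ++ "z"]
19. n14.mk = "rq"  [terminal]
20. n13.depth = 6  [len(c.mk) + 4]
21. n13.ok = "umzk"  [D.wid ++ "k"]
22. n8.acc = false  [D.depth > 6]
23. n8.fin = 7  [D.depth + 1]
24. n15.pre = "npzkzk"  [E₀.ok ++ A₀.mk]
25. n16.mk = 5  [terminal]
26. n17.mk = "mn"  ["mn"]
27. n18.acc = "zz"  [terminal]
28. n17.acc = true  [true]
29. n17.fin = -1  [len(A.mk) - 3]
30. n15.ok = "yv"  ["yv"]
31. n5.acc = true  [A₁.fin > 6]
32. n5.fin = 26  [A₁.fin + 19]
33. n0.tag = "wvu"  ["w" ++ a.acc]
34. n0.acc = "wx"  ["wx"]
35. n0.live = 29  [A₁.fin + A₀.fin - 11]
36. n0.fin = -7  [len(a.acc) - 9]

29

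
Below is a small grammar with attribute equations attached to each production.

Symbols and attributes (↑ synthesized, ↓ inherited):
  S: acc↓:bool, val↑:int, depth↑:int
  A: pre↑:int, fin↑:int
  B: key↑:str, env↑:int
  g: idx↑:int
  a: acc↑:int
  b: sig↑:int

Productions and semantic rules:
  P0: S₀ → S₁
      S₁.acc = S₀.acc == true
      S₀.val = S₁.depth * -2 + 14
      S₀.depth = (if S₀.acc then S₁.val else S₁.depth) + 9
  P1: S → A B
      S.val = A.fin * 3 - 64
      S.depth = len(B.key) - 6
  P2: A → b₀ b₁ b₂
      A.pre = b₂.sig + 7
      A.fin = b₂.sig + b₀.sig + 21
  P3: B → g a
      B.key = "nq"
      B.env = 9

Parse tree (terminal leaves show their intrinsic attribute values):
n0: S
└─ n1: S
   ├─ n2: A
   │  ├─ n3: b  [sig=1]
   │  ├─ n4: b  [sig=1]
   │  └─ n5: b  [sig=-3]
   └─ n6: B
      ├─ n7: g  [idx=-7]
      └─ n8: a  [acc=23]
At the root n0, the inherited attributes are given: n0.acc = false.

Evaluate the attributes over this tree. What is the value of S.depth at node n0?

1. n0.acc = false  [given at root]
2. n1.acc = false  [S₀.acc == true]
3. n3.sig = 1  [terminal]
4. n4.sig = 1  [terminal]
5. n5.sig = -3  [terminal]
6. n2.pre = 4  [b₂.sig + 7]
7. n2.fin = 19  [b₂.sig + b₀.sig + 21]
8. n7.idx = -7  [terminal]
9. n8.acc = 23  [terminal]
10. n6.key = "nq"  ["nq"]
11. n6.env = 9  [9]
12. n1.val = -7  [A.fin * 3 - 64]
13. n1.depth = -4  [len(B.key) - 6]
14. n0.val = 22  [S₁.depth * -2 + 14]
15. n0.depth = 5  [(if S₀.acc then S₁.val else S₁.depth) + 9]

5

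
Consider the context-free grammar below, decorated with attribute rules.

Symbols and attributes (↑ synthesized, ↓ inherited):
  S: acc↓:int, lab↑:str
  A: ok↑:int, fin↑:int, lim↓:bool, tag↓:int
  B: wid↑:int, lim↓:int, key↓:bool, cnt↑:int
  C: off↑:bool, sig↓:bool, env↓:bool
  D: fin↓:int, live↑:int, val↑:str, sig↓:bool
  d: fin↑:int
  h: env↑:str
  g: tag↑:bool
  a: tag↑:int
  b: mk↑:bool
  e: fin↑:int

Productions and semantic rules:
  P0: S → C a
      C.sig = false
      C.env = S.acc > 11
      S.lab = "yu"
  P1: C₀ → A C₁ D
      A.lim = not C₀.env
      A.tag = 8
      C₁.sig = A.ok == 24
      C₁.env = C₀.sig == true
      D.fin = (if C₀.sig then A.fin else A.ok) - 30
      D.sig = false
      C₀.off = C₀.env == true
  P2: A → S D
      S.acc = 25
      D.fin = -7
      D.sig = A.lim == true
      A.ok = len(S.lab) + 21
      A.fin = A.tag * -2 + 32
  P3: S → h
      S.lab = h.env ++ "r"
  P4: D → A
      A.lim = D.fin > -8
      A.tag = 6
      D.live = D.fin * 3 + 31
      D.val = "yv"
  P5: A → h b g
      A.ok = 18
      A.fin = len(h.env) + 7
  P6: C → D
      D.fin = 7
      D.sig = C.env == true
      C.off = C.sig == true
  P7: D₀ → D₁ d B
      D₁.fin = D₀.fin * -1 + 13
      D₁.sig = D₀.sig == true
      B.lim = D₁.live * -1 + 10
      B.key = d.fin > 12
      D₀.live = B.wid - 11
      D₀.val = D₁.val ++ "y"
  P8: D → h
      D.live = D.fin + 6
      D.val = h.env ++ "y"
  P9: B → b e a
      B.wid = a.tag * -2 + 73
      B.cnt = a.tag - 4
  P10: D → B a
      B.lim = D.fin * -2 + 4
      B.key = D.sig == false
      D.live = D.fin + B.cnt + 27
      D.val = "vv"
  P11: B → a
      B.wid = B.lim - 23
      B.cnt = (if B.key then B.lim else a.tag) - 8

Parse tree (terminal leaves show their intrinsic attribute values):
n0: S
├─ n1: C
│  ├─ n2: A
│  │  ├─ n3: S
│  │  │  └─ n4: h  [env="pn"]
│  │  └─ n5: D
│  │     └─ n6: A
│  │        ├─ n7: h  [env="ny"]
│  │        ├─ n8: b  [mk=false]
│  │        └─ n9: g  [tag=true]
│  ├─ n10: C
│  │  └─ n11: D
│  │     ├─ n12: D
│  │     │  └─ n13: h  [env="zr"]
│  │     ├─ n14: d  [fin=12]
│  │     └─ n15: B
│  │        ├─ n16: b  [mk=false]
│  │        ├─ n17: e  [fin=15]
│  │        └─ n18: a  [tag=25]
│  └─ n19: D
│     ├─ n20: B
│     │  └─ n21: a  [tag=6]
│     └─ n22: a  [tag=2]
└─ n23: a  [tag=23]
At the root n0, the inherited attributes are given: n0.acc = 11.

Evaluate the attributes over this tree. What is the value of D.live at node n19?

1. n0.acc = 11  [given at root]
2. n1.sig = false  [false]
3. n1.env = false  [S.acc > 11]
4. n2.lim = true  [not C₀.env]
5. n2.tag = 8  [8]
6. n3.acc = 25  [25]
7. n4.env = "pn"  [terminal]
8. n3.lab = "pnr"  [h.env ++ "r"]
9. n5.fin = -7  [-7]
10. n5.sig = true  [A.lim == true]
11. n6.lim = true  [D.fin > -8]
12. n6.tag = 6  [6]
13. n7.env = "ny"  [terminal]
14. n8.mk = false  [terminal]
15. n9.tag = true  [terminal]
16. n6.ok = 18  [18]
17. n6.fin = 9  [len(h.env) + 7]
18. n5.live = 10  [D.fin * 3 + 31]
19. n5.val = "yv"  ["yv"]
20. n2.ok = 24  [len(S.lab) + 21]
21. n2.fin = 16  [A.tag * -2 + 32]
22. n10.sig = true  [A.ok == 24]
23. n10.env = false  [C₀.sig == true]
24. n11.fin = 7  [7]
25. n11.sig = false  [C.env == true]
26. n12.fin = 6  [D₀.fin * -1 + 13]
27. n12.sig = false  [D₀.sig == true]
28. n13.env = "zr"  [terminal]
29. n12.live = 12  [D.fin + 6]
30. n12.val = "zry"  [h.env ++ "y"]
31. n14.fin = 12  [terminal]
32. n15.lim = -2  [D₁.live * -1 + 10]
33. n15.key = false  [d.fin > 12]
34. n16.mk = false  [terminal]
35. n17.fin = 15  [terminal]
36. n18.tag = 25  [terminal]
37. n15.wid = 23  [a.tag * -2 + 73]
38. n15.cnt = 21  [a.tag - 4]
39. n11.live = 12  [B.wid - 11]
40. n11.val = "zryy"  [D₁.val ++ "y"]
41. n10.off = true  [C.sig == true]
42. n19.fin = -6  [(if C₀.sig then A.fin else A.ok) - 30]
43. n19.sig = false  [false]
44. n20.lim = 16  [D.fin * -2 + 4]
45. n20.key = true  [D.sig == false]
46. n21.tag = 6  [terminal]
47. n20.wid = -7  [B.lim - 23]
48. n20.cnt = 8  [(if B.key then B.lim else a.tag) - 8]
49. n22.tag = 2  [terminal]
50. n19.live = 29  [D.fin + B.cnt + 27]
51. n19.val = "vv"  ["vv"]
52. n1.off = false  [C₀.env == true]
53. n23.tag = 23  [terminal]
54. n0.lab = "yu"  ["yu"]

29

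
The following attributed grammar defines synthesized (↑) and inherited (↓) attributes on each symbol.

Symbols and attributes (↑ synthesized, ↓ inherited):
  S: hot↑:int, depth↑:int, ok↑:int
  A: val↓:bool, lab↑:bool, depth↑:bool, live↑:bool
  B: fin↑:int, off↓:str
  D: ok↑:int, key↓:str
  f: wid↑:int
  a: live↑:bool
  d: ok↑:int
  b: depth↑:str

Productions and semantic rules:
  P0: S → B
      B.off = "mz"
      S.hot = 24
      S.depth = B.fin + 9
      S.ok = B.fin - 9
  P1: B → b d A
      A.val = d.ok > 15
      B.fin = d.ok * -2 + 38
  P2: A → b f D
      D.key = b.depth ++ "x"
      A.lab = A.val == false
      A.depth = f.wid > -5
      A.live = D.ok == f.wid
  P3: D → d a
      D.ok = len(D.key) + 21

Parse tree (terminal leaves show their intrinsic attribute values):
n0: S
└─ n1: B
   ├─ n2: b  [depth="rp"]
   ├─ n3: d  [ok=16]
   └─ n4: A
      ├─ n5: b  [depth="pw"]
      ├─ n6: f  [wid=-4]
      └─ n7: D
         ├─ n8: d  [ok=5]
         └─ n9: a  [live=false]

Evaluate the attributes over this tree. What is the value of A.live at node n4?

1. n1.off = "mz"  ["mz"]
2. n2.depth = "rp"  [terminal]
3. n3.ok = 16  [terminal]
4. n4.val = true  [d.ok > 15]
5. n5.depth = "pw"  [terminal]
6. n6.wid = -4  [terminal]
7. n7.key = "pwx"  [b.depth ++ "x"]
8. n8.ok = 5  [terminal]
9. n9.live = false  [terminal]
10. n7.ok = 24  [len(D.key) + 21]
11. n4.lab = false  [A.val == false]
12. n4.depth = true  [f.wid > -5]
13. n4.live = false  [D.ok == f.wid]
14. n1.fin = 6  [d.ok * -2 + 38]
15. n0.hot = 24  [24]
16. n0.depth = 15  [B.fin + 9]
17. n0.ok = -3  [B.fin - 9]

false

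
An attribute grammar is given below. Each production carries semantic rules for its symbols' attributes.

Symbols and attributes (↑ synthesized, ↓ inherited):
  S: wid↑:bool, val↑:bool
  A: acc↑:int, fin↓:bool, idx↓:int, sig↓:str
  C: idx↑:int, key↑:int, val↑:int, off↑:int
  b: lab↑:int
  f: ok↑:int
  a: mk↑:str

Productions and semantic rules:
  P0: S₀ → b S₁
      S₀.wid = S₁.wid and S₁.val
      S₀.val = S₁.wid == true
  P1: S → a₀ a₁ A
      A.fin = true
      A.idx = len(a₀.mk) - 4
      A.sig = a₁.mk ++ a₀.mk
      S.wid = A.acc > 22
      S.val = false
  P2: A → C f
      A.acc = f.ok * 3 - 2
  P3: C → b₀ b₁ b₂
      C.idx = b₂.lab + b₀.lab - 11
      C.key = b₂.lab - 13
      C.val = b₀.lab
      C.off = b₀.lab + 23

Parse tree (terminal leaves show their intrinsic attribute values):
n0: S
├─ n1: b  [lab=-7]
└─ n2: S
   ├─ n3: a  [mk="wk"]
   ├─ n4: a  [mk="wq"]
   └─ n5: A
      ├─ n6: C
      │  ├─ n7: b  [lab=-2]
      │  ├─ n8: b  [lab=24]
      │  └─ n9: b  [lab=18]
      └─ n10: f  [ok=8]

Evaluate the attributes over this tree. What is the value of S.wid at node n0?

false

1. n1.lab = -7  [terminal]
2. n3.mk = "wk"  [terminal]
3. n4.mk = "wq"  [terminal]
4. n5.fin = true  [true]
5. n5.idx = -2  [len(a₀.mk) - 4]
6. n5.sig = "wqwk"  [a₁.mk ++ a₀.mk]
7. n7.lab = -2  [terminal]
8. n8.lab = 24  [terminal]
9. n9.lab = 18  [terminal]
10. n6.idx = 5  [b₂.lab + b₀.lab - 11]
11. n6.key = 5  [b₂.lab - 13]
12. n6.val = -2  [b₀.lab]
13. n6.off = 21  [b₀.lab + 23]
14. n10.ok = 8  [terminal]
15. n5.acc = 22  [f.ok * 3 - 2]
16. n2.wid = false  [A.acc > 22]
17. n2.val = false  [false]
18. n0.wid = false  [S₁.wid and S₁.val]
19. n0.val = false  [S₁.wid == true]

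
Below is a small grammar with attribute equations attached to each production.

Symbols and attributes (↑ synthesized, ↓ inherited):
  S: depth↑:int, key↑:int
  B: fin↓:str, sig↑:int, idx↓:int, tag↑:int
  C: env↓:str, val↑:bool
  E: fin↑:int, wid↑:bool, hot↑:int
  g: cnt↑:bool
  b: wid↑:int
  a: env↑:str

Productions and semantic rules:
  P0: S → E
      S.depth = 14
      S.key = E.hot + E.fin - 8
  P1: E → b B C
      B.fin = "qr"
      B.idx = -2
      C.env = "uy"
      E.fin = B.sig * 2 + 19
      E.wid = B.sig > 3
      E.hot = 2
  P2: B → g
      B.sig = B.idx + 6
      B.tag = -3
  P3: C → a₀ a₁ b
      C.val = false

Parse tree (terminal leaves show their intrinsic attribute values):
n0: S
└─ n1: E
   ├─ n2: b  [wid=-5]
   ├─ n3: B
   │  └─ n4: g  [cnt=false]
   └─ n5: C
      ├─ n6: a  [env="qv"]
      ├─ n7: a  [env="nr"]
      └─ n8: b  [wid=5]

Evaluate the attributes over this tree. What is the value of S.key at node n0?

21

1. n2.wid = -5  [terminal]
2. n3.fin = "qr"  ["qr"]
3. n3.idx = -2  [-2]
4. n4.cnt = false  [terminal]
5. n3.sig = 4  [B.idx + 6]
6. n3.tag = -3  [-3]
7. n5.env = "uy"  ["uy"]
8. n6.env = "qv"  [terminal]
9. n7.env = "nr"  [terminal]
10. n8.wid = 5  [terminal]
11. n5.val = false  [false]
12. n1.fin = 27  [B.sig * 2 + 19]
13. n1.wid = true  [B.sig > 3]
14. n1.hot = 2  [2]
15. n0.depth = 14  [14]
16. n0.key = 21  [E.hot + E.fin - 8]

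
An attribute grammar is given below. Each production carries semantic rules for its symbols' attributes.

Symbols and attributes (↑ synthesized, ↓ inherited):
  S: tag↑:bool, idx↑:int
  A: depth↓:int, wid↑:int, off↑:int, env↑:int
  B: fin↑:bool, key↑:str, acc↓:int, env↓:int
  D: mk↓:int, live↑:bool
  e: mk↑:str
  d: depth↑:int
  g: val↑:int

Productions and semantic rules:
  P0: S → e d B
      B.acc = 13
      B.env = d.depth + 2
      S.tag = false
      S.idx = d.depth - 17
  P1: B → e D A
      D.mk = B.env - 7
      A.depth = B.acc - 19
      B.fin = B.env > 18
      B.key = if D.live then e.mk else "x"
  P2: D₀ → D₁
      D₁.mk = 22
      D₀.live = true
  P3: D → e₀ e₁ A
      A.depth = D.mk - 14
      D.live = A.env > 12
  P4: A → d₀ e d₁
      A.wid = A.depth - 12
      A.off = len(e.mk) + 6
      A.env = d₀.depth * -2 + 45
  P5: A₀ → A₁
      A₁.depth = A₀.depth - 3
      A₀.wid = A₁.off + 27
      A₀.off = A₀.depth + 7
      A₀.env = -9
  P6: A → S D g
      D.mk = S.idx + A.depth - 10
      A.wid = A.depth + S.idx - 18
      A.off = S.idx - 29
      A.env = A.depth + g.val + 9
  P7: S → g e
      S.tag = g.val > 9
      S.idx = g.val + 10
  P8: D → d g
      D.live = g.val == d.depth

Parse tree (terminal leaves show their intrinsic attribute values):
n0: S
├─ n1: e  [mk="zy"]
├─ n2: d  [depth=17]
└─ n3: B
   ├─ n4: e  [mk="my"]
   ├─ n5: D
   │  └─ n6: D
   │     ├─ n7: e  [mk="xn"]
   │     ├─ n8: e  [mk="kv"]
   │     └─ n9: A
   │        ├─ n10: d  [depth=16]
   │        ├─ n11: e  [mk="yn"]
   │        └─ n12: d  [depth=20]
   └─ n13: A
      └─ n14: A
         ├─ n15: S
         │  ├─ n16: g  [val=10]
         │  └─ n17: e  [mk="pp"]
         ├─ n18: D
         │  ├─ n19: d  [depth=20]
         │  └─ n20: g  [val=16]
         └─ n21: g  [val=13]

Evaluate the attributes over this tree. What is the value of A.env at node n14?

13

1. n1.mk = "zy"  [terminal]
2. n2.depth = 17  [terminal]
3. n3.acc = 13  [13]
4. n3.env = 19  [d.depth + 2]
5. n4.mk = "my"  [terminal]
6. n5.mk = 12  [B.env - 7]
7. n6.mk = 22  [22]
8. n7.mk = "xn"  [terminal]
9. n8.mk = "kv"  [terminal]
10. n9.depth = 8  [D.mk - 14]
11. n10.depth = 16  [terminal]
12. n11.mk = "yn"  [terminal]
13. n12.depth = 20  [terminal]
14. n9.wid = -4  [A.depth - 12]
15. n9.off = 8  [len(e.mk) + 6]
16. n9.env = 13  [d₀.depth * -2 + 45]
17. n6.live = true  [A.env > 12]
18. n5.live = true  [true]
19. n13.depth = -6  [B.acc - 19]
20. n14.depth = -9  [A₀.depth - 3]
21. n16.val = 10  [terminal]
22. n17.mk = "pp"  [terminal]
23. n15.tag = true  [g.val > 9]
24. n15.idx = 20  [g.val + 10]
25. n18.mk = 1  [S.idx + A.depth - 10]
26. n19.depth = 20  [terminal]
27. n20.val = 16  [terminal]
28. n18.live = false  [g.val == d.depth]
29. n21.val = 13  [terminal]
30. n14.wid = -7  [A.depth + S.idx - 18]
31. n14.off = -9  [S.idx - 29]
32. n14.env = 13  [A.depth + g.val + 9]
33. n13.wid = 18  [A₁.off + 27]
34. n13.off = 1  [A₀.depth + 7]
35. n13.env = -9  [-9]
36. n3.fin = true  [B.env > 18]
37. n3.key = "my"  [if D.live then e.mk else "x"]
38. n0.tag = false  [false]
39. n0.idx = 0  [d.depth - 17]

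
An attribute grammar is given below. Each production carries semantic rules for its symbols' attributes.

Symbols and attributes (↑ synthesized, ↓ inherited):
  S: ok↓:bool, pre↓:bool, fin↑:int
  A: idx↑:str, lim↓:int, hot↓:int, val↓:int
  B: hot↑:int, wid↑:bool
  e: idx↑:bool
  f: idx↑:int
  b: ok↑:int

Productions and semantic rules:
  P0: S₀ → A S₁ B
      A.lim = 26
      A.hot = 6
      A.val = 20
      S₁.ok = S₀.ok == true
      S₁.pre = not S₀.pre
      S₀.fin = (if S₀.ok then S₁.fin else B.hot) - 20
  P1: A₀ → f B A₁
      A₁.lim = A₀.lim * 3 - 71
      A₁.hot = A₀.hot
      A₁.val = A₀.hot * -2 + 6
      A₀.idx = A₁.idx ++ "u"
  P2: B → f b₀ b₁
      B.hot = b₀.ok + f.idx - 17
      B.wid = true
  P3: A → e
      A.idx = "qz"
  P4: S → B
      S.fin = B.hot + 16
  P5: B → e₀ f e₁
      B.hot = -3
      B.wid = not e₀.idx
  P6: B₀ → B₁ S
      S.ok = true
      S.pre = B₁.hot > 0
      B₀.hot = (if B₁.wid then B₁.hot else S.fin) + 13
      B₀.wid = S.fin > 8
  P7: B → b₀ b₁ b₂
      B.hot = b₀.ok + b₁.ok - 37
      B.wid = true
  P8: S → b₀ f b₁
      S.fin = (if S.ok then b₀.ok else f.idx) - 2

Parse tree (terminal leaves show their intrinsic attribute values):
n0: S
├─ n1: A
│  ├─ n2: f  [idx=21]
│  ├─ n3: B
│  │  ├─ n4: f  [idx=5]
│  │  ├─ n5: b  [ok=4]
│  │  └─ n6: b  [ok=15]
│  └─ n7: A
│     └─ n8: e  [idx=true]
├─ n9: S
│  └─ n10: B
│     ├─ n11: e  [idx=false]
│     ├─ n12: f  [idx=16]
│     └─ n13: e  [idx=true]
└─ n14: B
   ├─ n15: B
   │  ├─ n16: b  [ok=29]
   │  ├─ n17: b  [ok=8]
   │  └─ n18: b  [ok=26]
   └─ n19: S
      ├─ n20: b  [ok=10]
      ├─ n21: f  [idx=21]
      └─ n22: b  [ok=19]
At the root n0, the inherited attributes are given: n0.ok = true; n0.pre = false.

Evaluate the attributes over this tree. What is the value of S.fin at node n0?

-7

1. n0.ok = true  [given at root]
2. n0.pre = false  [given at root]
3. n1.lim = 26  [26]
4. n1.hot = 6  [6]
5. n1.val = 20  [20]
6. n2.idx = 21  [terminal]
7. n4.idx = 5  [terminal]
8. n5.ok = 4  [terminal]
9. n6.ok = 15  [terminal]
10. n3.hot = -8  [b₀.ok + f.idx - 17]
11. n3.wid = true  [true]
12. n7.lim = 7  [A₀.lim * 3 - 71]
13. n7.hot = 6  [A₀.hot]
14. n7.val = -6  [A₀.hot * -2 + 6]
15. n8.idx = true  [terminal]
16. n7.idx = "qz"  ["qz"]
17. n1.idx = "qzu"  [A₁.idx ++ "u"]
18. n9.ok = true  [S₀.ok == true]
19. n9.pre = true  [not S₀.pre]
20. n11.idx = false  [terminal]
21. n12.idx = 16  [terminal]
22. n13.idx = true  [terminal]
23. n10.hot = -3  [-3]
24. n10.wid = true  [not e₀.idx]
25. n9.fin = 13  [B.hot + 16]
26. n16.ok = 29  [terminal]
27. n17.ok = 8  [terminal]
28. n18.ok = 26  [terminal]
29. n15.hot = 0  [b₀.ok + b₁.ok - 37]
30. n15.wid = true  [true]
31. n19.ok = true  [true]
32. n19.pre = false  [B₁.hot > 0]
33. n20.ok = 10  [terminal]
34. n21.idx = 21  [terminal]
35. n22.ok = 19  [terminal]
36. n19.fin = 8  [(if S.ok then b₀.ok else f.idx) - 2]
37. n14.hot = 13  [(if B₁.wid then B₁.hot else S.fin) + 13]
38. n14.wid = false  [S.fin > 8]
39. n0.fin = -7  [(if S₀.ok then S₁.fin else B.hot) - 20]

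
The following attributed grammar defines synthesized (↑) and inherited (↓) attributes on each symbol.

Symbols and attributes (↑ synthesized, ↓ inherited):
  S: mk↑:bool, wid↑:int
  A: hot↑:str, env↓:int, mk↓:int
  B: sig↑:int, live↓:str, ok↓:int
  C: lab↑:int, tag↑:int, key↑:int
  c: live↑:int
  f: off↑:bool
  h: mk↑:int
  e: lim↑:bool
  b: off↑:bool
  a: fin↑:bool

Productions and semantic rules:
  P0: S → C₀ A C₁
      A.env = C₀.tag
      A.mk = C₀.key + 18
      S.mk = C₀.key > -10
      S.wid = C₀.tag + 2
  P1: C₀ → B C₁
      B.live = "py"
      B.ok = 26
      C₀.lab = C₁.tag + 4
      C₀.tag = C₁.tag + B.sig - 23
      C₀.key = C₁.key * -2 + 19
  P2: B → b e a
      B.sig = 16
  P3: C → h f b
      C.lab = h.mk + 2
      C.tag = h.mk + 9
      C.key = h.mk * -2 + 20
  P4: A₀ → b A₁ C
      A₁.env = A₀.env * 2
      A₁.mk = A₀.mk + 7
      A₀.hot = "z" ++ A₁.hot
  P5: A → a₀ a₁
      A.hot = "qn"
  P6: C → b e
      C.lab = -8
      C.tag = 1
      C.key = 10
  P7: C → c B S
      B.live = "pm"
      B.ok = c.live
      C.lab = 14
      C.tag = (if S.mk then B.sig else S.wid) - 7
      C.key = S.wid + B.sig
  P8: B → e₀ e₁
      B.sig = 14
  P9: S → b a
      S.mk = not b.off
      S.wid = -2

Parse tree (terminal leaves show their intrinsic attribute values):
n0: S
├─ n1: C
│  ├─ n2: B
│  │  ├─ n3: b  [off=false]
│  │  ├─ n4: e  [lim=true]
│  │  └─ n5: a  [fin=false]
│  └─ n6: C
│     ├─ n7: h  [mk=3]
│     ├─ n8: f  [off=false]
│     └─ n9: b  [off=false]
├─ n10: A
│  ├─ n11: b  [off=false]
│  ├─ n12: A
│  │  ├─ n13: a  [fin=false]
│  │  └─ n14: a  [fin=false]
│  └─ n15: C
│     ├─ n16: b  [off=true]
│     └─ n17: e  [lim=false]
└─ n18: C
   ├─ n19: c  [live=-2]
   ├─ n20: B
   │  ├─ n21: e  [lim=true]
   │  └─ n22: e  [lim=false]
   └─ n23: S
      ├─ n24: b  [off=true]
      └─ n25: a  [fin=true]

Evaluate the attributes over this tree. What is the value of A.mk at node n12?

1. n2.live = "py"  ["py"]
2. n2.ok = 26  [26]
3. n3.off = false  [terminal]
4. n4.lim = true  [terminal]
5. n5.fin = false  [terminal]
6. n2.sig = 16  [16]
7. n7.mk = 3  [terminal]
8. n8.off = false  [terminal]
9. n9.off = false  [terminal]
10. n6.lab = 5  [h.mk + 2]
11. n6.tag = 12  [h.mk + 9]
12. n6.key = 14  [h.mk * -2 + 20]
13. n1.lab = 16  [C₁.tag + 4]
14. n1.tag = 5  [C₁.tag + B.sig - 23]
15. n1.key = -9  [C₁.key * -2 + 19]
16. n10.env = 5  [C₀.tag]
17. n10.mk = 9  [C₀.key + 18]
18. n11.off = false  [terminal]
19. n12.env = 10  [A₀.env * 2]
20. n12.mk = 16  [A₀.mk + 7]
21. n13.fin = false  [terminal]
22. n14.fin = false  [terminal]
23. n12.hot = "qn"  ["qn"]
24. n16.off = true  [terminal]
25. n17.lim = false  [terminal]
26. n15.lab = -8  [-8]
27. n15.tag = 1  [1]
28. n15.key = 10  [10]
29. n10.hot = "zqn"  ["z" ++ A₁.hot]
30. n19.live = -2  [terminal]
31. n20.live = "pm"  ["pm"]
32. n20.ok = -2  [c.live]
33. n21.lim = true  [terminal]
34. n22.lim = false  [terminal]
35. n20.sig = 14  [14]
36. n24.off = true  [terminal]
37. n25.fin = true  [terminal]
38. n23.mk = false  [not b.off]
39. n23.wid = -2  [-2]
40. n18.lab = 14  [14]
41. n18.tag = -9  [(if S.mk then B.sig else S.wid) - 7]
42. n18.key = 12  [S.wid + B.sig]
43. n0.mk = true  [C₀.key > -10]
44. n0.wid = 7  [C₀.tag + 2]

16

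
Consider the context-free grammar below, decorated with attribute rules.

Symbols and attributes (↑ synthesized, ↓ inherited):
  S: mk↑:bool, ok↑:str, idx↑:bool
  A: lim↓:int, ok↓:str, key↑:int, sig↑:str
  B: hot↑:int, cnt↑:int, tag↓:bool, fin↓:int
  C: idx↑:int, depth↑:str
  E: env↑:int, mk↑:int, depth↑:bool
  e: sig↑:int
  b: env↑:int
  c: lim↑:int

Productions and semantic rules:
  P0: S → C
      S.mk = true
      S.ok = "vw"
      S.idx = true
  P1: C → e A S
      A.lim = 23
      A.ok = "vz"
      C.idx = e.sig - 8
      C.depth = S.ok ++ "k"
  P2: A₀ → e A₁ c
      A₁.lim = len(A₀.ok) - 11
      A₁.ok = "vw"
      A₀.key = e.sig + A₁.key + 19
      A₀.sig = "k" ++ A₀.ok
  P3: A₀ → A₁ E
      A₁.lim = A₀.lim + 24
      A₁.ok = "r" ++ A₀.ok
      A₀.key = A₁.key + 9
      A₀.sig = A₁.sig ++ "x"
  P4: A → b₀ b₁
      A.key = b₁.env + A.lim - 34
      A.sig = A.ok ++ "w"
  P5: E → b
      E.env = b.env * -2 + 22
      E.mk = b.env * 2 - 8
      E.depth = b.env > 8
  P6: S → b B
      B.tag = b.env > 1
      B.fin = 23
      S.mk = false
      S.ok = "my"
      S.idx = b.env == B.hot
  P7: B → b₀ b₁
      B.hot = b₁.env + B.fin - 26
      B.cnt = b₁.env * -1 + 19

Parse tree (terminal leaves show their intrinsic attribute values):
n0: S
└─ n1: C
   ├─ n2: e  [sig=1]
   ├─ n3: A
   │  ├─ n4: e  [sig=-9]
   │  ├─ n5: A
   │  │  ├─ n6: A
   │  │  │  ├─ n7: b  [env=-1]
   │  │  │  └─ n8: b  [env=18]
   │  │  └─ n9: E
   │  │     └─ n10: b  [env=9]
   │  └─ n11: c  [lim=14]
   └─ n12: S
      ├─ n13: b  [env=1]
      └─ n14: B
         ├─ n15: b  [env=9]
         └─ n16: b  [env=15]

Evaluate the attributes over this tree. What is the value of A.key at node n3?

1. n2.sig = 1  [terminal]
2. n3.lim = 23  [23]
3. n3.ok = "vz"  ["vz"]
4. n4.sig = -9  [terminal]
5. n5.lim = -9  [len(A₀.ok) - 11]
6. n5.ok = "vw"  ["vw"]
7. n6.lim = 15  [A₀.lim + 24]
8. n6.ok = "rvw"  ["r" ++ A₀.ok]
9. n7.env = -1  [terminal]
10. n8.env = 18  [terminal]
11. n6.key = -1  [b₁.env + A.lim - 34]
12. n6.sig = "rvww"  [A.ok ++ "w"]
13. n10.env = 9  [terminal]
14. n9.env = 4  [b.env * -2 + 22]
15. n9.mk = 10  [b.env * 2 - 8]
16. n9.depth = true  [b.env > 8]
17. n5.key = 8  [A₁.key + 9]
18. n5.sig = "rvwwx"  [A₁.sig ++ "x"]
19. n11.lim = 14  [terminal]
20. n3.key = 18  [e.sig + A₁.key + 19]
21. n3.sig = "kvz"  ["k" ++ A₀.ok]
22. n13.env = 1  [terminal]
23. n14.tag = false  [b.env > 1]
24. n14.fin = 23  [23]
25. n15.env = 9  [terminal]
26. n16.env = 15  [terminal]
27. n14.hot = 12  [b₁.env + B.fin - 26]
28. n14.cnt = 4  [b₁.env * -1 + 19]
29. n12.mk = false  [false]
30. n12.ok = "my"  ["my"]
31. n12.idx = false  [b.env == B.hot]
32. n1.idx = -7  [e.sig - 8]
33. n1.depth = "myk"  [S.ok ++ "k"]
34. n0.mk = true  [true]
35. n0.ok = "vw"  ["vw"]
36. n0.idx = true  [true]

18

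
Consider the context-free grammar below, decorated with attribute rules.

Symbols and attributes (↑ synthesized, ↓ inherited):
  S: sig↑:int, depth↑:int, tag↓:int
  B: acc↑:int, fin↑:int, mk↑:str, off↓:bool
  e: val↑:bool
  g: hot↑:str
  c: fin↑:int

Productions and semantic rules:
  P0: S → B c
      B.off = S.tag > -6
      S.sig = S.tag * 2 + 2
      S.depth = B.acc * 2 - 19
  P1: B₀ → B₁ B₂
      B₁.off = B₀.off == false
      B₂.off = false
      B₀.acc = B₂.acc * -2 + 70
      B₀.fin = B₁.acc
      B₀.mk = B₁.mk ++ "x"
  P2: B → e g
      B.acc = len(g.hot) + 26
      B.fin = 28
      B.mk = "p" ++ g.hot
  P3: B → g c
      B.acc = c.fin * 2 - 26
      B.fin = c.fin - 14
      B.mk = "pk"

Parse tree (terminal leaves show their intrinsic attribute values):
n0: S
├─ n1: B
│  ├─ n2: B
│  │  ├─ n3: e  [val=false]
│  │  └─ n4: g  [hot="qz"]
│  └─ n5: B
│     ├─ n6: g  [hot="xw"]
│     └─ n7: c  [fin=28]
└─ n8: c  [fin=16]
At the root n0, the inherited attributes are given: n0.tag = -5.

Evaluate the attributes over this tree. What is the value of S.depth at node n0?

1

1. n0.tag = -5  [given at root]
2. n1.off = true  [S.tag > -6]
3. n2.off = false  [B₀.off == false]
4. n3.val = false  [terminal]
5. n4.hot = "qz"  [terminal]
6. n2.acc = 28  [len(g.hot) + 26]
7. n2.fin = 28  [28]
8. n2.mk = "pqz"  ["p" ++ g.hot]
9. n5.off = false  [false]
10. n6.hot = "xw"  [terminal]
11. n7.fin = 28  [terminal]
12. n5.acc = 30  [c.fin * 2 - 26]
13. n5.fin = 14  [c.fin - 14]
14. n5.mk = "pk"  ["pk"]
15. n1.acc = 10  [B₂.acc * -2 + 70]
16. n1.fin = 28  [B₁.acc]
17. n1.mk = "pqzx"  [B₁.mk ++ "x"]
18. n8.fin = 16  [terminal]
19. n0.sig = -8  [S.tag * 2 + 2]
20. n0.depth = 1  [B.acc * 2 - 19]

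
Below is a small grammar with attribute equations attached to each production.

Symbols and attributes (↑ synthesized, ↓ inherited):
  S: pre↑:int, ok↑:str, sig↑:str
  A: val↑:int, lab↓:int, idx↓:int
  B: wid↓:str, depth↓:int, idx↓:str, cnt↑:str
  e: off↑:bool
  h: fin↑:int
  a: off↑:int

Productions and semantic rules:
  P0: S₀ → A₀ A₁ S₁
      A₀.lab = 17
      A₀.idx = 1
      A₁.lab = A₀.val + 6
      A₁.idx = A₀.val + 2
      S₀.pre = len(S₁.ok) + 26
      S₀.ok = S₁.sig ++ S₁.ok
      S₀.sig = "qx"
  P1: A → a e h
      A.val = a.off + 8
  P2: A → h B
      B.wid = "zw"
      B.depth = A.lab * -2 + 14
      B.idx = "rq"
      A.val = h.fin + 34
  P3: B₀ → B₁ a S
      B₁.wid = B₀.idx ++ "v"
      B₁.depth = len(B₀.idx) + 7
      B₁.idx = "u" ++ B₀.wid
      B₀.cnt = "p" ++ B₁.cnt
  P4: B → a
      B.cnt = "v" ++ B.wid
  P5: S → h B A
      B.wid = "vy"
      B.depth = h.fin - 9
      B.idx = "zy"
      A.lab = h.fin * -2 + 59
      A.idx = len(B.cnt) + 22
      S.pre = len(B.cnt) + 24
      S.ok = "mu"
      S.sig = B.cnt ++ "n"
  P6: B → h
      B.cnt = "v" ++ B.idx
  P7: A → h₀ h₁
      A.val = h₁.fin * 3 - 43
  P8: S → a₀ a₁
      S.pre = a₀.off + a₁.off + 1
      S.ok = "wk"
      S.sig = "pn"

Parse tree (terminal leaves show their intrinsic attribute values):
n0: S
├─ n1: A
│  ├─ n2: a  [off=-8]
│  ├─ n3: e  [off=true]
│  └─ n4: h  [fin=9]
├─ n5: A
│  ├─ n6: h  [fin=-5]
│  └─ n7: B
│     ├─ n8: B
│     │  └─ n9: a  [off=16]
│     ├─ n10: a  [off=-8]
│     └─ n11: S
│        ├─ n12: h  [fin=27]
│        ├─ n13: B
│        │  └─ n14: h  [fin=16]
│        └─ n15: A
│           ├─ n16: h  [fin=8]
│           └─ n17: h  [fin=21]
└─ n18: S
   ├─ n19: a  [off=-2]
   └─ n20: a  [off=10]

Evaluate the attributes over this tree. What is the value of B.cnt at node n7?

1. n1.lab = 17  [17]
2. n1.idx = 1  [1]
3. n2.off = -8  [terminal]
4. n3.off = true  [terminal]
5. n4.fin = 9  [terminal]
6. n1.val = 0  [a.off + 8]
7. n5.lab = 6  [A₀.val + 6]
8. n5.idx = 2  [A₀.val + 2]
9. n6.fin = -5  [terminal]
10. n7.wid = "zw"  ["zw"]
11. n7.depth = 2  [A.lab * -2 + 14]
12. n7.idx = "rq"  ["rq"]
13. n8.wid = "rqv"  [B₀.idx ++ "v"]
14. n8.depth = 9  [len(B₀.idx) + 7]
15. n8.idx = "uzw"  ["u" ++ B₀.wid]
16. n9.off = 16  [terminal]
17. n8.cnt = "vrqv"  ["v" ++ B.wid]
18. n10.off = -8  [terminal]
19. n12.fin = 27  [terminal]
20. n13.wid = "vy"  ["vy"]
21. n13.depth = 18  [h.fin - 9]
22. n13.idx = "zy"  ["zy"]
23. n14.fin = 16  [terminal]
24. n13.cnt = "vzy"  ["v" ++ B.idx]
25. n15.lab = 5  [h.fin * -2 + 59]
26. n15.idx = 25  [len(B.cnt) + 22]
27. n16.fin = 8  [terminal]
28. n17.fin = 21  [terminal]
29. n15.val = 20  [h₁.fin * 3 - 43]
30. n11.pre = 27  [len(B.cnt) + 24]
31. n11.ok = "mu"  ["mu"]
32. n11.sig = "vzyn"  [B.cnt ++ "n"]
33. n7.cnt = "pvrqv"  ["p" ++ B₁.cnt]
34. n5.val = 29  [h.fin + 34]
35. n19.off = -2  [terminal]
36. n20.off = 10  [terminal]
37. n18.pre = 9  [a₀.off + a₁.off + 1]
38. n18.ok = "wk"  ["wk"]
39. n18.sig = "pn"  ["pn"]
40. n0.pre = 28  [len(S₁.ok) + 26]
41. n0.ok = "pnwk"  [S₁.sig ++ S₁.ok]
42. n0.sig = "qx"  ["qx"]

"pvrqv"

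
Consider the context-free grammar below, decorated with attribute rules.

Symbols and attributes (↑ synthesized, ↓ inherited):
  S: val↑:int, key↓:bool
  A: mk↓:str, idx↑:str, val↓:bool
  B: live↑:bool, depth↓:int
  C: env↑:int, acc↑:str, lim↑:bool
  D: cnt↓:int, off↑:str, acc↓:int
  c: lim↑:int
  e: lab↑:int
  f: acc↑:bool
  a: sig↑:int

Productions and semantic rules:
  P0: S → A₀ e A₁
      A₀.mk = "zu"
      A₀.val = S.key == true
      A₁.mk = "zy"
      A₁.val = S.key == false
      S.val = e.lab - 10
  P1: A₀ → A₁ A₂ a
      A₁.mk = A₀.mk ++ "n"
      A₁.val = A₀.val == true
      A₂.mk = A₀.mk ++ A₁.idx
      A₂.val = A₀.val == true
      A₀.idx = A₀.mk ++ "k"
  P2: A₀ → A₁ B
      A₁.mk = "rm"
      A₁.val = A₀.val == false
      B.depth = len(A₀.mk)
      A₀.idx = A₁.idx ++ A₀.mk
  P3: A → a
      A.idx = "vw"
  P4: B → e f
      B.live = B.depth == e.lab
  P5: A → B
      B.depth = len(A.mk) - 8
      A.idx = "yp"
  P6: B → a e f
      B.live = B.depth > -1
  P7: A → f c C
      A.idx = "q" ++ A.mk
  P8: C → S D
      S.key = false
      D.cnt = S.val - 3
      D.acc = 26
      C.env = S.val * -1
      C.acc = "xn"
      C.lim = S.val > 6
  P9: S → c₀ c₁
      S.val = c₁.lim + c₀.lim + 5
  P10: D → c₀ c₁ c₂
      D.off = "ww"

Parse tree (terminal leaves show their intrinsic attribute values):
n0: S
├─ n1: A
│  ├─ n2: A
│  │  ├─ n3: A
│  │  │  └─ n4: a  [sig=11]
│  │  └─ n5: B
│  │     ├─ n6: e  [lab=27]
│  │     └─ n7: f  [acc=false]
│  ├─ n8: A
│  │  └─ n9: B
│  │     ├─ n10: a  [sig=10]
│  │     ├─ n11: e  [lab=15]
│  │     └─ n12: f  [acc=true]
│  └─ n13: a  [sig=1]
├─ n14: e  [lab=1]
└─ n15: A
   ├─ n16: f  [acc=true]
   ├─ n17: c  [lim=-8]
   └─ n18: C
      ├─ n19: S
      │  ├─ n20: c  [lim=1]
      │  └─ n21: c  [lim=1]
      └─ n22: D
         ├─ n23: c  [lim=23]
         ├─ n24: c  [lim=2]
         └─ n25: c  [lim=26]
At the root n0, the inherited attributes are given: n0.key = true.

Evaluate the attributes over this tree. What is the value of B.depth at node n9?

-1

1. n0.key = true  [given at root]
2. n1.mk = "zu"  ["zu"]
3. n1.val = true  [S.key == true]
4. n2.mk = "zun"  [A₀.mk ++ "n"]
5. n2.val = true  [A₀.val == true]
6. n3.mk = "rm"  ["rm"]
7. n3.val = false  [A₀.val == false]
8. n4.sig = 11  [terminal]
9. n3.idx = "vw"  ["vw"]
10. n5.depth = 3  [len(A₀.mk)]
11. n6.lab = 27  [terminal]
12. n7.acc = false  [terminal]
13. n5.live = false  [B.depth == e.lab]
14. n2.idx = "vwzun"  [A₁.idx ++ A₀.mk]
15. n8.mk = "zuvwzun"  [A₀.mk ++ A₁.idx]
16. n8.val = true  [A₀.val == true]
17. n9.depth = -1  [len(A.mk) - 8]
18. n10.sig = 10  [terminal]
19. n11.lab = 15  [terminal]
20. n12.acc = true  [terminal]
21. n9.live = false  [B.depth > -1]
22. n8.idx = "yp"  ["yp"]
23. n13.sig = 1  [terminal]
24. n1.idx = "zuk"  [A₀.mk ++ "k"]
25. n14.lab = 1  [terminal]
26. n15.mk = "zy"  ["zy"]
27. n15.val = false  [S.key == false]
28. n16.acc = true  [terminal]
29. n17.lim = -8  [terminal]
30. n19.key = false  [false]
31. n20.lim = 1  [terminal]
32. n21.lim = 1  [terminal]
33. n19.val = 7  [c₁.lim + c₀.lim + 5]
34. n22.cnt = 4  [S.val - 3]
35. n22.acc = 26  [26]
36. n23.lim = 23  [terminal]
37. n24.lim = 2  [terminal]
38. n25.lim = 26  [terminal]
39. n22.off = "ww"  ["ww"]
40. n18.env = -7  [S.val * -1]
41. n18.acc = "xn"  ["xn"]
42. n18.lim = true  [S.val > 6]
43. n15.idx = "qzy"  ["q" ++ A.mk]
44. n0.val = -9  [e.lab - 10]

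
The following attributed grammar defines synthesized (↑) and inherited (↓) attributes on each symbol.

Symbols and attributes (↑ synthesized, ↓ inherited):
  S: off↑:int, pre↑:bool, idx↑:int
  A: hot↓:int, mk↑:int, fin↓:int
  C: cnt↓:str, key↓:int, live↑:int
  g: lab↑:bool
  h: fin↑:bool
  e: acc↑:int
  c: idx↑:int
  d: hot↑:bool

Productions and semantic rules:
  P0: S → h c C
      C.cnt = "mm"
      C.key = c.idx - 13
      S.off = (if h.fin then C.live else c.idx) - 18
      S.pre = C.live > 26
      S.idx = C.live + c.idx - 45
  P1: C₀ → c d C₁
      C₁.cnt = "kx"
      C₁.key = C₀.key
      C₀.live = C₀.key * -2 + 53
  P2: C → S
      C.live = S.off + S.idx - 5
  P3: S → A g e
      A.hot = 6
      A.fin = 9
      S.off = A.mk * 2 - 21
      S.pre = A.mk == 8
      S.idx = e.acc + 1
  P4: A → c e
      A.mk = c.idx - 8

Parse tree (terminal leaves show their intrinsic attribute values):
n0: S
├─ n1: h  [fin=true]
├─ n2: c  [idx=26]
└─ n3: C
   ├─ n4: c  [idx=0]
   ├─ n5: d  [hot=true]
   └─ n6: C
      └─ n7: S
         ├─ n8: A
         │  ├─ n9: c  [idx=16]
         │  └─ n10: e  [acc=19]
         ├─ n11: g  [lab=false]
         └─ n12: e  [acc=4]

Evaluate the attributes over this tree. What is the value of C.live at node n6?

-5

1. n1.fin = true  [terminal]
2. n2.idx = 26  [terminal]
3. n3.cnt = "mm"  ["mm"]
4. n3.key = 13  [c.idx - 13]
5. n4.idx = 0  [terminal]
6. n5.hot = true  [terminal]
7. n6.cnt = "kx"  ["kx"]
8. n6.key = 13  [C₀.key]
9. n8.hot = 6  [6]
10. n8.fin = 9  [9]
11. n9.idx = 16  [terminal]
12. n10.acc = 19  [terminal]
13. n8.mk = 8  [c.idx - 8]
14. n11.lab = false  [terminal]
15. n12.acc = 4  [terminal]
16. n7.off = -5  [A.mk * 2 - 21]
17. n7.pre = true  [A.mk == 8]
18. n7.idx = 5  [e.acc + 1]
19. n6.live = -5  [S.off + S.idx - 5]
20. n3.live = 27  [C₀.key * -2 + 53]
21. n0.off = 9  [(if h.fin then C.live else c.idx) - 18]
22. n0.pre = true  [C.live > 26]
23. n0.idx = 8  [C.live + c.idx - 45]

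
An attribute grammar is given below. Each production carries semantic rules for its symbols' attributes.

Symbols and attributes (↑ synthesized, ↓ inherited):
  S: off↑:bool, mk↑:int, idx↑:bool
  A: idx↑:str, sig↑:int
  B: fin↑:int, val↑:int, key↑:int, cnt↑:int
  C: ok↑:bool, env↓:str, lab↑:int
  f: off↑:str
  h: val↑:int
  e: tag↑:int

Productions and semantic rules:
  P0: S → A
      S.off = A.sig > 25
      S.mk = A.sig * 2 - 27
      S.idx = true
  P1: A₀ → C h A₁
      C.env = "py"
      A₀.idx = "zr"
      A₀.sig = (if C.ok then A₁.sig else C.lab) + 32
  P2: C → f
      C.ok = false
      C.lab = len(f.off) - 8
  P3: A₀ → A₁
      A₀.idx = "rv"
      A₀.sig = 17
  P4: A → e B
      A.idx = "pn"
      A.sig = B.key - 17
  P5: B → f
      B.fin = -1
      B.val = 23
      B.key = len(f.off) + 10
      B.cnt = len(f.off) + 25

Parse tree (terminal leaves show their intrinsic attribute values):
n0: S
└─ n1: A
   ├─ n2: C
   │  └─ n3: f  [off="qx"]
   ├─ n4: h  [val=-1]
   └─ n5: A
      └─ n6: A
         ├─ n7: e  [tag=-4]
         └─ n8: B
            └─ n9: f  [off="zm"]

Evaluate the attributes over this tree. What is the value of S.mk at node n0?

25

1. n2.env = "py"  ["py"]
2. n3.off = "qx"  [terminal]
3. n2.ok = false  [false]
4. n2.lab = -6  [len(f.off) - 8]
5. n4.val = -1  [terminal]
6. n7.tag = -4  [terminal]
7. n9.off = "zm"  [terminal]
8. n8.fin = -1  [-1]
9. n8.val = 23  [23]
10. n8.key = 12  [len(f.off) + 10]
11. n8.cnt = 27  [len(f.off) + 25]
12. n6.idx = "pn"  ["pn"]
13. n6.sig = -5  [B.key - 17]
14. n5.idx = "rv"  ["rv"]
15. n5.sig = 17  [17]
16. n1.idx = "zr"  ["zr"]
17. n1.sig = 26  [(if C.ok then A₁.sig else C.lab) + 32]
18. n0.off = true  [A.sig > 25]
19. n0.mk = 25  [A.sig * 2 - 27]
20. n0.idx = true  [true]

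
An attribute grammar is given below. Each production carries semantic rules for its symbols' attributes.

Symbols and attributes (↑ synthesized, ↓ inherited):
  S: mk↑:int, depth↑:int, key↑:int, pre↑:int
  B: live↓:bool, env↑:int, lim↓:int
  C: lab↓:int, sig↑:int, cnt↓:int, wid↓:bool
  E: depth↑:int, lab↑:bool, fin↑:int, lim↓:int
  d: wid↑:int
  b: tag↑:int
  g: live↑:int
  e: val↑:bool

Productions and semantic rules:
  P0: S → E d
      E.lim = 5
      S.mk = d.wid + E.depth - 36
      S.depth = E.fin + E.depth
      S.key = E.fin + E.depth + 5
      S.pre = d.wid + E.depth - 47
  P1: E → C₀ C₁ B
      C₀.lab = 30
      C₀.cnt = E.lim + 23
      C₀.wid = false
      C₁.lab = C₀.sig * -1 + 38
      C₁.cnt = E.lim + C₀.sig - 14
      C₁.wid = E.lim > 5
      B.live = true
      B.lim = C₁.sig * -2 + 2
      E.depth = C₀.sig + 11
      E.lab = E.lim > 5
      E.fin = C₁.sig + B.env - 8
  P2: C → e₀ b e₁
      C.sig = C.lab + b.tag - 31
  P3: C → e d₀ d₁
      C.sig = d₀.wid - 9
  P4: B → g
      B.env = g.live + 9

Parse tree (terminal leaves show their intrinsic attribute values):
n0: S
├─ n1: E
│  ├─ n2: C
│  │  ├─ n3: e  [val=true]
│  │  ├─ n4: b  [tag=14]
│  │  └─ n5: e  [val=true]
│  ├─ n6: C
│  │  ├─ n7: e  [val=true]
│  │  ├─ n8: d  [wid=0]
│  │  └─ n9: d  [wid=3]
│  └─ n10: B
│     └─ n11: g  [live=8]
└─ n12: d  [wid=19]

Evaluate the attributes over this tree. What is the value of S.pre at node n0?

-4

1. n1.lim = 5  [5]
2. n2.lab = 30  [30]
3. n2.cnt = 28  [E.lim + 23]
4. n2.wid = false  [false]
5. n3.val = true  [terminal]
6. n4.tag = 14  [terminal]
7. n5.val = true  [terminal]
8. n2.sig = 13  [C.lab + b.tag - 31]
9. n6.lab = 25  [C₀.sig * -1 + 38]
10. n6.cnt = 4  [E.lim + C₀.sig - 14]
11. n6.wid = false  [E.lim > 5]
12. n7.val = true  [terminal]
13. n8.wid = 0  [terminal]
14. n9.wid = 3  [terminal]
15. n6.sig = -9  [d₀.wid - 9]
16. n10.live = true  [true]
17. n10.lim = 20  [C₁.sig * -2 + 2]
18. n11.live = 8  [terminal]
19. n10.env = 17  [g.live + 9]
20. n1.depth = 24  [C₀.sig + 11]
21. n1.lab = false  [E.lim > 5]
22. n1.fin = 0  [C₁.sig + B.env - 8]
23. n12.wid = 19  [terminal]
24. n0.mk = 7  [d.wid + E.depth - 36]
25. n0.depth = 24  [E.fin + E.depth]
26. n0.key = 29  [E.fin + E.depth + 5]
27. n0.pre = -4  [d.wid + E.depth - 47]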